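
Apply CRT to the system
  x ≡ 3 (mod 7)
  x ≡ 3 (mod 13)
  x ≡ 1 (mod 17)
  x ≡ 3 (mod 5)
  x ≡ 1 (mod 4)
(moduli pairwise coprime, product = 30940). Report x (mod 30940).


Product of moduli M = 7 · 13 · 17 · 5 · 4 = 30940.
Merge one congruence at a time:
  Start: x ≡ 3 (mod 7).
  Combine with x ≡ 3 (mod 13); new modulus lcm = 91.
    Write x = 3 + 7·t and substitute into x ≡ 3 (mod 13): 7·t ≡ 3 − 3 = 0 (mod 13).
    The inverse of 7 mod 13 is 2 (since 7·2 = 14 = 1·13 + 1), so t ≡ 2·0 = 0 ≡ 0 (mod 13).
    Then x = 3 + 7·0 = 3, valid modulo lcm(7, 13) = 91: x ≡ 3 (mod 91).
  Combine with x ≡ 1 (mod 17); new modulus lcm = 1547.
    Write x = 3 + 91·t and substitute into x ≡ 1 (mod 17): 91·t ≡ 1 − 3 = -2 (mod 17).
    Reduce coefficients mod 17: 6·t ≡ 15 (mod 17).
    The inverse of 6 mod 17 is 3 (since 6·3 = 18 = 1·17 + 1), so t ≡ 3·15 = 45 ≡ 11 (mod 17).
    Then x = 3 + 91·11 = 1004, valid modulo lcm(91, 17) = 1547: x ≡ 1004 (mod 1547).
  Combine with x ≡ 3 (mod 5); new modulus lcm = 7735.
    Write x = 1004 + 1547·t and substitute into x ≡ 3 (mod 5): 1547·t ≡ 3 − 1004 = -1001 (mod 5).
    Reduce coefficients mod 5: 2·t ≡ 4 (mod 5).
    The inverse of 2 mod 5 is 3 (since 2·3 = 6 = 1·5 + 1), so t ≡ 3·4 = 12 ≡ 2 (mod 5).
    Then x = 1004 + 1547·2 = 4098, valid modulo lcm(1547, 5) = 7735: x ≡ 4098 (mod 7735).
  Combine with x ≡ 1 (mod 4); new modulus lcm = 30940.
    Write x = 4098 + 7735·t and substitute into x ≡ 1 (mod 4): 7735·t ≡ 1 − 4098 = -4097 (mod 4).
    Reduce coefficients mod 4: 3·t ≡ 3 (mod 4).
    The inverse of 3 mod 4 is 3 (since 3·3 = 9 = 2·4 + 1), so t ≡ 3·3 = 9 ≡ 1 (mod 4).
    Then x = 4098 + 7735·1 = 11833, valid modulo lcm(7735, 4) = 30940: x ≡ 11833 (mod 30940).
Verify against each original: 11833 mod 7 = 3, 11833 mod 13 = 3, 11833 mod 17 = 1, 11833 mod 5 = 3, 11833 mod 4 = 1.

x ≡ 11833 (mod 30940).


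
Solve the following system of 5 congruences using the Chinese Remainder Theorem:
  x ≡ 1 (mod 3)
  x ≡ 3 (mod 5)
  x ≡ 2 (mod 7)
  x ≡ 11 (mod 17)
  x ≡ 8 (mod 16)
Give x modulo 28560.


Product of moduli M = 3 · 5 · 7 · 17 · 16 = 28560.
Merge one congruence at a time:
  Start: x ≡ 1 (mod 3).
  Combine with x ≡ 3 (mod 5); new modulus lcm = 15.
    Write x = 1 + 3·t and substitute into x ≡ 3 (mod 5): 3·t ≡ 3 − 1 = 2 (mod 5).
    The inverse of 3 mod 5 is 2 (since 3·2 = 6 = 1·5 + 1), so t ≡ 2·2 = 4 ≡ 4 (mod 5).
    Then x = 1 + 3·4 = 13, valid modulo lcm(3, 5) = 15: x ≡ 13 (mod 15).
  Combine with x ≡ 2 (mod 7); new modulus lcm = 105.
    Write x = 13 + 15·t and substitute into x ≡ 2 (mod 7): 15·t ≡ 2 − 13 = -11 (mod 7).
    Reduce coefficients mod 7: 1·t ≡ 3 (mod 7).
    So t ≡ 3 (mod 7).
    Then x = 13 + 15·3 = 58, valid modulo lcm(15, 7) = 105: x ≡ 58 (mod 105).
  Combine with x ≡ 11 (mod 17); new modulus lcm = 1785.
    Write x = 58 + 105·t and substitute into x ≡ 11 (mod 17): 105·t ≡ 11 − 58 = -47 (mod 17).
    Reduce coefficients mod 17: 3·t ≡ 4 (mod 17).
    The inverse of 3 mod 17 is 6 (since 3·6 = 18 = 1·17 + 1), so t ≡ 6·4 = 24 ≡ 7 (mod 17).
    Then x = 58 + 105·7 = 793, valid modulo lcm(105, 17) = 1785: x ≡ 793 (mod 1785).
  Combine with x ≡ 8 (mod 16); new modulus lcm = 28560.
    Write x = 793 + 1785·t and substitute into x ≡ 8 (mod 16): 1785·t ≡ 8 − 793 = -785 (mod 16).
    Reduce coefficients mod 16: 9·t ≡ 15 (mod 16).
    The inverse of 9 mod 16 is 9 (since 9·9 = 81 = 5·16 + 1), so t ≡ 9·15 = 135 ≡ 7 (mod 16).
    Then x = 793 + 1785·7 = 13288, valid modulo lcm(1785, 16) = 28560: x ≡ 13288 (mod 28560).
Verify against each original: 13288 mod 3 = 1, 13288 mod 5 = 3, 13288 mod 7 = 2, 13288 mod 17 = 11, 13288 mod 16 = 8.

x ≡ 13288 (mod 28560).


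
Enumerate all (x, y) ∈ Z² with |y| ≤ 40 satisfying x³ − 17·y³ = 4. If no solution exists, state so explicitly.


The equation is x³ - 17y³ = 4. For fixed y, x³ = 17·y³ + 4, so a solution requires the RHS to be a perfect cube.
Strategy: iterate y from -40 to 40, compute RHS = 17·y³ + 4, and check whether it is a (positive or negative) perfect cube.
Check small values of y:
  y = 0: RHS = 4 is not a perfect cube.
  y = 1: RHS = 21 is not a perfect cube.
  y = -1: RHS = -13 is not a perfect cube.
  y = 2: RHS = 140 is not a perfect cube.
  y = -2: RHS = -132 is not a perfect cube.
  y = 3: RHS = 463 is not a perfect cube.
  y = -3: RHS = -455 is not a perfect cube.
Continuing the search up to |y| = 40 finds no solutions either.
No (x, y) in the scanned range satisfies the equation.

No integer solutions with |y| ≤ 40.


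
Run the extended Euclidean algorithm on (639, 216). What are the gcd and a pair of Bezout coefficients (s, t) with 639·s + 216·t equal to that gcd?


Euclidean algorithm on (639, 216) — divide until remainder is 0:
  639 = 2 · 216 + 207
  216 = 1 · 207 + 9
  207 = 23 · 9 + 0
gcd(639, 216) = 9.
Track Bezout coefficients alongside the remainders: start with r₀ = 639 = a·1 + b·0 (s = 1, t = 0) and r₁ = 216 = a·0 + b·1 (s = 0, t = 1); each new remainder r_{k+1} = r_{k-1} − q_k·r_k inherits s_{k+1} = s_{k-1} − q_k·s_k, t_{k+1} = t_{k-1} − q_k·t_k, so r_k = a·s_k + b·t_k at every step:
  q = 2: r = 207, s = 1 − 2·0 = 1, t = 0 − 2·1 = -2  (check: 639·1 + 216·(-2) = 207)
  q = 1: r = 9, s = 0 − 1·1 = -1, t = 1 − 1·(-2) = 3  (check: 639·(-1) + 216·3 = 9)
The row with r = 9 (the gcd) gives the Bezout coefficients s = -1, t = 3.
Result: 639 · (-1) + 216 · (3) = 9.

gcd(639, 216) = 9; s = -1, t = 3 (check: 639·(-1) + 216·3 = 9).


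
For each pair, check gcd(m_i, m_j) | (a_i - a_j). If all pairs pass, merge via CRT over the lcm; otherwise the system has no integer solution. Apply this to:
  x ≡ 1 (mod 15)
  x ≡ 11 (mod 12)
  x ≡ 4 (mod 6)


Moduli 15, 12, 6 are not pairwise coprime, so CRT works modulo lcm(m_i) when all pairwise compatibility conditions hold.
Pairwise compatibility: gcd(m_i, m_j) must divide a_i - a_j for every pair.
Merge one congruence at a time:
  Start: x ≡ 1 (mod 15).
  Combine with x ≡ 11 (mod 12): gcd(15, 12) = 3, and 11 - 1 = 10 is NOT divisible by 3.
    ⇒ system is inconsistent (no integer solution).

No solution (the system is inconsistent).


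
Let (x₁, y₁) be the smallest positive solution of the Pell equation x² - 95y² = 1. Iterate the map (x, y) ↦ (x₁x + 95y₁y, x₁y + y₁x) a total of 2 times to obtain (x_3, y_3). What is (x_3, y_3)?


Step 1: Find the fundamental solution (x₁, y₁) of x² - 95y² = 1.
  Expand √95 as a continued fraction. a₀ = ⌊√95⌋ = 9; iterate m_{k+1} = d_k·a_k − m_k, d_{k+1} = (95 − m_{k+1}²)/d_k, a_{k+1} = ⌊(a₀ + m_{k+1})/d_{k+1}⌋ (starting m₀ = 0, d₀ = 1), with convergents p_k = a_k·p_{k-1} + p_{k-2}, q_k = a_k·q_{k-1} + q_{k-2} (p₋₁ = 1, q₋₁ = 0):
  k = 0: a₀ = 9; p₀/q₀ = 9/1; p₀² − 95·q₀² = 81 − 95 = -14.
  k = 1: m = 9, d = 14, a = ⌊(9 + 9)/14⌋ = 1; p/q = (1·9 + 1)/(1·1 + 0) = 10/1; p² − 95·q² = 100 − 95 = 5.
  k = 2: m = 5, d = 5, a = ⌊(9 + 5)/5⌋ = 2; p/q = (2·10 + 9)/(2·1 + 1) = 29/3; p² − 95·q² = 841 − 855 = -14.
  k = 3: m = 5, d = 14, a = ⌊(9 + 5)/14⌋ = 1; p/q = (1·29 + 10)/(1·3 + 1) = 39/4; p² − 95·q² = 1521 − 1520 = 1.
  The first convergent with p² − 95·q² = 1 gives the fundamental solution (x₁, y₁) = (39, 4).
Step 2: Apply the recurrence (x_{n+1}, y_{n+1}) = (x₁x_n + 95y₁y_n, x₁y_n + y₁x_n) repeatedly.
  From (x_1, y_1) = (39, 4): x_2 = 39·39 + 95·4·4 = 3041; y_2 = 39·4 + 4·39 = 312.
  From (x_2, y_2) = (3041, 312): x_3 = 39·3041 + 95·4·312 = 237159; y_3 = 39·312 + 4·3041 = 24332.
Step 3: Verify x_3² - 95·y_3² = 56244391281 - 56244391280 = 1 (should be 1). ✓

(x_1, y_1) = (39, 4); (x_3, y_3) = (237159, 24332).


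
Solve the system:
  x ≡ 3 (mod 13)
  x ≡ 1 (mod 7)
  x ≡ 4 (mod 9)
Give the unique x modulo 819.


Moduli 13, 7, 9 are pairwise coprime; by CRT there is a unique solution modulo M = 13 · 7 · 9 = 819.
Solve pairwise, accumulating the modulus:
  Start with x ≡ 3 (mod 13).
  Combine with x ≡ 1 (mod 7): since gcd(13, 7) = 1, we get a unique residue mod 91.
    Write x = 3 + 13·t and substitute into x ≡ 1 (mod 7): 13·t ≡ 1 − 3 = -2 (mod 7).
    Reduce coefficients mod 7: 6·t ≡ 5 (mod 7).
    The inverse of 6 mod 7 is 6 (since 6·6 = 36 = 5·7 + 1), so t ≡ 6·5 = 30 ≡ 2 (mod 7).
    Then x = 3 + 13·2 = 29, valid modulo lcm(13, 7) = 91: x ≡ 29 (mod 91).
  Combine with x ≡ 4 (mod 9): since gcd(91, 9) = 1, we get a unique residue mod 819.
    Write x = 29 + 91·t and substitute into x ≡ 4 (mod 9): 91·t ≡ 4 − 29 = -25 (mod 9).
    Reduce coefficients mod 9: 1·t ≡ 2 (mod 9).
    So t ≡ 2 (mod 9).
    Then x = 29 + 91·2 = 211, valid modulo lcm(91, 9) = 819: x ≡ 211 (mod 819).
Verify: 211 mod 13 = 3 ✓, 211 mod 7 = 1 ✓, 211 mod 9 = 4 ✓.

x ≡ 211 (mod 819).


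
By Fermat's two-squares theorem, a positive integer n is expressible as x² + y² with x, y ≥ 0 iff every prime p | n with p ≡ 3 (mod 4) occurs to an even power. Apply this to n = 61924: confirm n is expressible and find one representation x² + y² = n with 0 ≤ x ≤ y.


Step 1: Factor n = 61924 = 2^2 · 113 · 137.
Step 2: Check the mod-4 condition on each prime factor: 2 = 2 (special); 113 ≡ 1 (mod 4), exponent 1; 137 ≡ 1 (mod 4), exponent 1.
All primes ≡ 3 (mod 4) appear to even exponent (or don't appear), so by the two-squares theorem n IS expressible as a sum of two squares.
Step 3: Build a representation. Group n = k² · m with k = 2 and m = 113 · 137 = 15481 (a product of primes ≡ 1 (mod 4)); a representation of m scales to one of n via (k·x)² + (k·y)² = k²(x² + y²). Each prime p ≡ 1 (mod 4) is itself a sum of two squares; find a² by testing p − a² for a perfect square:
  113: 113 − 1² = 112, 113 − 2² = 109, 113 − 3² = 104, 113 − 4² = 97, 113 − 5² = 88, 113 − 6² = 77, 113 − 7² = 64 = 8² ⇒ 113 = 7² + 8².
  137: 137 − 1² = 136, 137 − 2² = 133, 137 − 3² = 128, 137 − 4² = 121 = 11² ⇒ 137 = 4² + 11².
  Combine using the Brahmagupta–Fibonacci identity (a² + b²)(c² + d²) = (ac − bd)² + (ad + bc)² = (ac + bd)² + (ad − bc)²:
  113 · 137 = 15481: from (7² + 8²)(4² + 11²), take (7·4 − 8·11, 7·11 + 8·4) = (28 − 88, 77 + 32) = (-60, 109); dropping signs (only squares matter) gives (60, 109); check 60² + 109² = 3600 + 11881 = 15481 ✓.
  Scale by k = 2: (2·60, 2·109) = (120, 218).
Step 4: Order so x ≤ y and verify: 120² + 218² = 14400 + 47524 = 61924 = n. ✓

n = 61924 = 120² + 218² (one valid representation with x ≤ y).


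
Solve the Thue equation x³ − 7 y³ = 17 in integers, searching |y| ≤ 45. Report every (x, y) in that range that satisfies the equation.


The equation is x³ - 7y³ = 17. For fixed y, x³ = 7·y³ + 17, so a solution requires the RHS to be a perfect cube.
Strategy: iterate y from -45 to 45, compute RHS = 7·y³ + 17, and check whether it is a (positive or negative) perfect cube.
Check small values of y:
  y = 0: RHS = 17 is not a perfect cube.
  y = 1: RHS = 24 is not a perfect cube.
  y = -1: RHS = 10 is not a perfect cube.
  y = 2: RHS = 73 is not a perfect cube.
  y = -2: RHS = -39 is not a perfect cube.
  y = 3: RHS = 206 is not a perfect cube.
  y = -3: RHS = -172 is not a perfect cube.
Continuing the search up to |y| = 45 finds no solutions either.
No (x, y) in the scanned range satisfies the equation.

No integer solutions with |y| ≤ 45.


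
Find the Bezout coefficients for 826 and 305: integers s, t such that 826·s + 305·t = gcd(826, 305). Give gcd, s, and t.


Euclidean algorithm on (826, 305) — divide until remainder is 0:
  826 = 2 · 305 + 216
  305 = 1 · 216 + 89
  216 = 2 · 89 + 38
  89 = 2 · 38 + 13
  38 = 2 · 13 + 12
  13 = 1 · 12 + 1
  12 = 12 · 1 + 0
gcd(826, 305) = 1.
Track Bezout coefficients alongside the remainders: start with r₀ = 826 = a·1 + b·0 (s = 1, t = 0) and r₁ = 305 = a·0 + b·1 (s = 0, t = 1); each new remainder r_{k+1} = r_{k-1} − q_k·r_k inherits s_{k+1} = s_{k-1} − q_k·s_k, t_{k+1} = t_{k-1} − q_k·t_k, so r_k = a·s_k + b·t_k at every step:
  q = 2: r = 216, s = 1 − 2·0 = 1, t = 0 − 2·1 = -2  (check: 826·1 + 305·(-2) = 216)
  q = 1: r = 89, s = 0 − 1·1 = -1, t = 1 − 1·(-2) = 3  (check: 826·(-1) + 305·3 = 89)
  q = 2: r = 38, s = 1 − 2·(-1) = 3, t = -2 − 2·3 = -8  (check: 826·3 + 305·(-8) = 38)
  q = 2: r = 13, s = -1 − 2·3 = -7, t = 3 − 2·(-8) = 19  (check: 826·(-7) + 305·19 = 13)
  q = 2: r = 12, s = 3 − 2·(-7) = 17, t = -8 − 2·19 = -46  (check: 826·17 + 305·(-46) = 12)
  q = 1: r = 1, s = -7 − 1·17 = -24, t = 19 − 1·(-46) = 65  (check: 826·(-24) + 305·65 = 1)
The row with r = 1 (the gcd) gives the Bezout coefficients s = -24, t = 65.
Result: 826 · (-24) + 305 · (65) = 1.

gcd(826, 305) = 1; s = -24, t = 65 (check: 826·(-24) + 305·65 = 1).


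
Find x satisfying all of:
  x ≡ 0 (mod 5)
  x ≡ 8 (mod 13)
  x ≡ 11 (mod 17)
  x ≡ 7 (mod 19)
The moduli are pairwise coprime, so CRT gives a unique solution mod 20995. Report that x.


Product of moduli M = 5 · 13 · 17 · 19 = 20995.
Merge one congruence at a time:
  Start: x ≡ 0 (mod 5).
  Combine with x ≡ 8 (mod 13); new modulus lcm = 65.
    Write x = 0 + 5·t and substitute into x ≡ 8 (mod 13): 5·t ≡ 8 − 0 = 8 (mod 13).
    The inverse of 5 mod 13 is 8 (since 5·8 = 40 = 3·13 + 1), so t ≡ 8·8 = 64 ≡ 12 (mod 13).
    Then x = 0 + 5·12 = 60, valid modulo lcm(5, 13) = 65: x ≡ 60 (mod 65).
  Combine with x ≡ 11 (mod 17); new modulus lcm = 1105.
    Write x = 60 + 65·t and substitute into x ≡ 11 (mod 17): 65·t ≡ 11 − 60 = -49 (mod 17).
    Reduce coefficients mod 17: 14·t ≡ 2 (mod 17).
    The inverse of 14 mod 17 is 11 (since 14·11 = 154 = 9·17 + 1), so t ≡ 11·2 = 22 ≡ 5 (mod 17).
    Then x = 60 + 65·5 = 385, valid modulo lcm(65, 17) = 1105: x ≡ 385 (mod 1105).
  Combine with x ≡ 7 (mod 19); new modulus lcm = 20995.
    Write x = 385 + 1105·t and substitute into x ≡ 7 (mod 19): 1105·t ≡ 7 − 385 = -378 (mod 19).
    Reduce coefficients mod 19: 3·t ≡ 2 (mod 19).
    The inverse of 3 mod 19 is 13 (since 3·13 = 39 = 2·19 + 1), so t ≡ 13·2 = 26 ≡ 7 (mod 19).
    Then x = 385 + 1105·7 = 8120, valid modulo lcm(1105, 19) = 20995: x ≡ 8120 (mod 20995).
Verify against each original: 8120 mod 5 = 0, 8120 mod 13 = 8, 8120 mod 17 = 11, 8120 mod 19 = 7.

x ≡ 8120 (mod 20995).


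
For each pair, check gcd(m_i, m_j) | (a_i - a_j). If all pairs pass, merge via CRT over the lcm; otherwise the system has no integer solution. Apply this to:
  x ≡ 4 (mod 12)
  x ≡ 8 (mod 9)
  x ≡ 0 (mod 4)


Moduli 12, 9, 4 are not pairwise coprime, so CRT works modulo lcm(m_i) when all pairwise compatibility conditions hold.
Pairwise compatibility: gcd(m_i, m_j) must divide a_i - a_j for every pair.
Merge one congruence at a time:
  Start: x ≡ 4 (mod 12).
  Combine with x ≡ 8 (mod 9): gcd(12, 9) = 3, and 8 - 4 = 4 is NOT divisible by 3.
    ⇒ system is inconsistent (no integer solution).

No solution (the system is inconsistent).


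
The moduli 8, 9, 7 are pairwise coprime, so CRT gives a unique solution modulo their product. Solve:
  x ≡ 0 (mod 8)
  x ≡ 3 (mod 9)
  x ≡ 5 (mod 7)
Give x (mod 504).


Moduli 8, 9, 7 are pairwise coprime; by CRT there is a unique solution modulo M = 8 · 9 · 7 = 504.
Solve pairwise, accumulating the modulus:
  Start with x ≡ 0 (mod 8).
  Combine with x ≡ 3 (mod 9): since gcd(8, 9) = 1, we get a unique residue mod 72.
    Write x = 0 + 8·t and substitute into x ≡ 3 (mod 9): 8·t ≡ 3 − 0 = 3 (mod 9).
    The inverse of 8 mod 9 is 8 (since 8·8 = 64 = 7·9 + 1), so t ≡ 8·3 = 24 ≡ 6 (mod 9).
    Then x = 0 + 8·6 = 48, valid modulo lcm(8, 9) = 72: x ≡ 48 (mod 72).
  Combine with x ≡ 5 (mod 7): since gcd(72, 7) = 1, we get a unique residue mod 504.
    Write x = 48 + 72·t and substitute into x ≡ 5 (mod 7): 72·t ≡ 5 − 48 = -43 (mod 7).
    Reduce coefficients mod 7: 2·t ≡ 6 (mod 7).
    The inverse of 2 mod 7 is 4 (since 2·4 = 8 = 1·7 + 1), so t ≡ 4·6 = 24 ≡ 3 (mod 7).
    Then x = 48 + 72·3 = 264, valid modulo lcm(72, 7) = 504: x ≡ 264 (mod 504).
Verify: 264 mod 8 = 0 ✓, 264 mod 9 = 3 ✓, 264 mod 7 = 5 ✓.

x ≡ 264 (mod 504).


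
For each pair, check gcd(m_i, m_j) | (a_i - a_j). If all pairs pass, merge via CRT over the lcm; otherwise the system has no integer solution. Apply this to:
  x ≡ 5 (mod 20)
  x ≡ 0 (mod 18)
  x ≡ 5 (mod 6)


Moduli 20, 18, 6 are not pairwise coprime, so CRT works modulo lcm(m_i) when all pairwise compatibility conditions hold.
Pairwise compatibility: gcd(m_i, m_j) must divide a_i - a_j for every pair.
Merge one congruence at a time:
  Start: x ≡ 5 (mod 20).
  Combine with x ≡ 0 (mod 18): gcd(20, 18) = 2, and 0 - 5 = -5 is NOT divisible by 2.
    ⇒ system is inconsistent (no integer solution).

No solution (the system is inconsistent).


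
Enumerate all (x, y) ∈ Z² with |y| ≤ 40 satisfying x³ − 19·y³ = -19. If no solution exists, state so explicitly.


The equation is x³ - 19y³ = -19. For fixed y, x³ = 19·y³ − 19, so a solution requires the RHS to be a perfect cube.
Strategy: iterate y from -40 to 40, compute RHS = 19·y³ − 19, and check whether it is a (positive or negative) perfect cube.
Check small values of y:
  y = 0: RHS = -19 is not a perfect cube.
  y = 1: RHS = 0 = (0)³ ⇒ x = 0 works.
  y = -1: RHS = -38 is not a perfect cube.
  y = 2: RHS = 133 is not a perfect cube.
  y = -2: RHS = -171 is not a perfect cube.
  y = 3: RHS = 494 is not a perfect cube.
  y = -3: RHS = -532 is not a perfect cube.
Continuing the search up to |y| = 40 finds no further solutions beyond those listed.
Collected solutions: (0, 1).

Solutions (with |y| ≤ 40): (0, 1).


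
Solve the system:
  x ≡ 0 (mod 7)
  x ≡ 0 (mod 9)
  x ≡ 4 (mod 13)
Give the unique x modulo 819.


Moduli 7, 9, 13 are pairwise coprime; by CRT there is a unique solution modulo M = 7 · 9 · 13 = 819.
Solve pairwise, accumulating the modulus:
  Start with x ≡ 0 (mod 7).
  Combine with x ≡ 0 (mod 9): since gcd(7, 9) = 1, we get a unique residue mod 63.
    Write x = 0 + 7·t and substitute into x ≡ 0 (mod 9): 7·t ≡ 0 − 0 = 0 (mod 9).
    The inverse of 7 mod 9 is 4 (since 7·4 = 28 = 3·9 + 1), so t ≡ 4·0 = 0 ≡ 0 (mod 9).
    Then x = 0 + 7·0 = 0, valid modulo lcm(7, 9) = 63: x ≡ 0 (mod 63).
  Combine with x ≡ 4 (mod 13): since gcd(63, 13) = 1, we get a unique residue mod 819.
    Write x = 0 + 63·t and substitute into x ≡ 4 (mod 13): 63·t ≡ 4 − 0 = 4 (mod 13).
    Reduce coefficients mod 13: 11·t ≡ 4 (mod 13).
    The inverse of 11 mod 13 is 6 (since 11·6 = 66 = 5·13 + 1), so t ≡ 6·4 = 24 ≡ 11 (mod 13).
    Then x = 0 + 63·11 = 693, valid modulo lcm(63, 13) = 819: x ≡ 693 (mod 819).
Verify: 693 mod 7 = 0 ✓, 693 mod 9 = 0 ✓, 693 mod 13 = 4 ✓.

x ≡ 693 (mod 819).


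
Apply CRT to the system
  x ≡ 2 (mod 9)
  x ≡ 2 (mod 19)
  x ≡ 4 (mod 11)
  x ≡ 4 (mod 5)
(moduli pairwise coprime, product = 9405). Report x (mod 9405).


Product of moduli M = 9 · 19 · 11 · 5 = 9405.
Merge one congruence at a time:
  Start: x ≡ 2 (mod 9).
  Combine with x ≡ 2 (mod 19); new modulus lcm = 171.
    Write x = 2 + 9·t and substitute into x ≡ 2 (mod 19): 9·t ≡ 2 − 2 = 0 (mod 19).
    The inverse of 9 mod 19 is 17 (since 9·17 = 153 = 8·19 + 1), so t ≡ 17·0 = 0 ≡ 0 (mod 19).
    Then x = 2 + 9·0 = 2, valid modulo lcm(9, 19) = 171: x ≡ 2 (mod 171).
  Combine with x ≡ 4 (mod 11); new modulus lcm = 1881.
    Write x = 2 + 171·t and substitute into x ≡ 4 (mod 11): 171·t ≡ 4 − 2 = 2 (mod 11).
    Reduce coefficients mod 11: 6·t ≡ 2 (mod 11).
    The inverse of 6 mod 11 is 2 (since 6·2 = 12 = 1·11 + 1), so t ≡ 2·2 = 4 ≡ 4 (mod 11).
    Then x = 2 + 171·4 = 686, valid modulo lcm(171, 11) = 1881: x ≡ 686 (mod 1881).
  Combine with x ≡ 4 (mod 5); new modulus lcm = 9405.
    Write x = 686 + 1881·t and substitute into x ≡ 4 (mod 5): 1881·t ≡ 4 − 686 = -682 (mod 5).
    Reduce coefficients mod 5: 1·t ≡ 3 (mod 5).
    So t ≡ 3 (mod 5).
    Then x = 686 + 1881·3 = 6329, valid modulo lcm(1881, 5) = 9405: x ≡ 6329 (mod 9405).
Verify against each original: 6329 mod 9 = 2, 6329 mod 19 = 2, 6329 mod 11 = 4, 6329 mod 5 = 4.

x ≡ 6329 (mod 9405).


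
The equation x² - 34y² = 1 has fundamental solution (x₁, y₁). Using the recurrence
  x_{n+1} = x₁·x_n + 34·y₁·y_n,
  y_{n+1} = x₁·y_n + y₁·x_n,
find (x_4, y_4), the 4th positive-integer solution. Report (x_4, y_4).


Step 1: Find the fundamental solution (x₁, y₁) of x² - 34y² = 1.
  Expand √34 as a continued fraction. a₀ = ⌊√34⌋ = 5; iterate m_{k+1} = d_k·a_k − m_k, d_{k+1} = (34 − m_{k+1}²)/d_k, a_{k+1} = ⌊(a₀ + m_{k+1})/d_{k+1}⌋ (starting m₀ = 0, d₀ = 1), with convergents p_k = a_k·p_{k-1} + p_{k-2}, q_k = a_k·q_{k-1} + q_{k-2} (p₋₁ = 1, q₋₁ = 0):
  k = 0: a₀ = 5; p₀/q₀ = 5/1; p₀² − 34·q₀² = 25 − 34 = -9.
  k = 1: m = 5, d = 9, a = ⌊(5 + 5)/9⌋ = 1; p/q = (1·5 + 1)/(1·1 + 0) = 6/1; p² − 34·q² = 36 − 34 = 2.
  k = 2: m = 4, d = 2, a = ⌊(5 + 4)/2⌋ = 4; p/q = (4·6 + 5)/(4·1 + 1) = 29/5; p² − 34·q² = 841 − 850 = -9.
  k = 3: m = 4, d = 9, a = ⌊(5 + 4)/9⌋ = 1; p/q = (1·29 + 6)/(1·5 + 1) = 35/6; p² − 34·q² = 1225 − 1224 = 1.
  The first convergent with p² − 34·q² = 1 gives the fundamental solution (x₁, y₁) = (35, 6).
Step 2: Apply the recurrence (x_{n+1}, y_{n+1}) = (x₁x_n + 34y₁y_n, x₁y_n + y₁x_n) repeatedly.
  From (x_1, y_1) = (35, 6): x_2 = 35·35 + 34·6·6 = 2449; y_2 = 35·6 + 6·35 = 420.
  From (x_2, y_2) = (2449, 420): x_3 = 35·2449 + 34·6·420 = 171395; y_3 = 35·420 + 6·2449 = 29394.
  From (x_3, y_3) = (171395, 29394): x_4 = 35·171395 + 34·6·29394 = 11995201; y_4 = 35·29394 + 6·171395 = 2057160.
Step 3: Verify x_4² - 34·y_4² = 143884847030401 - 143884847030400 = 1 (should be 1). ✓

(x_1, y_1) = (35, 6); (x_4, y_4) = (11995201, 2057160).


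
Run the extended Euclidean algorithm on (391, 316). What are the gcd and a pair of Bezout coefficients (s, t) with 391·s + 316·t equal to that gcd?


Euclidean algorithm on (391, 316) — divide until remainder is 0:
  391 = 1 · 316 + 75
  316 = 4 · 75 + 16
  75 = 4 · 16 + 11
  16 = 1 · 11 + 5
  11 = 2 · 5 + 1
  5 = 5 · 1 + 0
gcd(391, 316) = 1.
Track Bezout coefficients alongside the remainders: start with r₀ = 391 = a·1 + b·0 (s = 1, t = 0) and r₁ = 316 = a·0 + b·1 (s = 0, t = 1); each new remainder r_{k+1} = r_{k-1} − q_k·r_k inherits s_{k+1} = s_{k-1} − q_k·s_k, t_{k+1} = t_{k-1} − q_k·t_k, so r_k = a·s_k + b·t_k at every step:
  q = 1: r = 75, s = 1 − 1·0 = 1, t = 0 − 1·1 = -1  (check: 391·1 + 316·(-1) = 75)
  q = 4: r = 16, s = 0 − 4·1 = -4, t = 1 − 4·(-1) = 5  (check: 391·(-4) + 316·5 = 16)
  q = 4: r = 11, s = 1 − 4·(-4) = 17, t = -1 − 4·5 = -21  (check: 391·17 + 316·(-21) = 11)
  q = 1: r = 5, s = -4 − 1·17 = -21, t = 5 − 1·(-21) = 26  (check: 391·(-21) + 316·26 = 5)
  q = 2: r = 1, s = 17 − 2·(-21) = 59, t = -21 − 2·26 = -73  (check: 391·59 + 316·(-73) = 1)
The row with r = 1 (the gcd) gives the Bezout coefficients s = 59, t = -73.
Result: 391 · (59) + 316 · (-73) = 1.

gcd(391, 316) = 1; s = 59, t = -73 (check: 391·59 + 316·(-73) = 1).


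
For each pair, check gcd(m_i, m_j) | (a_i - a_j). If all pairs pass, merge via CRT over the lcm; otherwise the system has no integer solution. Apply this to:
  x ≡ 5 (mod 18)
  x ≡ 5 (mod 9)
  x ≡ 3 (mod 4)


Moduli 18, 9, 4 are not pairwise coprime, so CRT works modulo lcm(m_i) when all pairwise compatibility conditions hold.
Pairwise compatibility: gcd(m_i, m_j) must divide a_i - a_j for every pair.
Merge one congruence at a time:
  Start: x ≡ 5 (mod 18).
  Combine with x ≡ 5 (mod 9): gcd(18, 9) = 9; 5 - 5 = 0, which IS divisible by 9, so compatible.
    Write x = 5 + 18·t and substitute into x ≡ 5 (mod 9): 18·t ≡ 5 − 5 = 0 (mod 9).
    Divide the congruence (and modulus) by g = 9: 2·t ≡ 0 (mod 1).
    Modulo 1 every t works; take t = 0.
    Then x = 5 + 18·0 = 5, valid modulo lcm(18, 9) = 18: x ≡ 5 (mod 18).
  Combine with x ≡ 3 (mod 4): gcd(18, 4) = 2; 3 - 5 = -2, which IS divisible by 2, so compatible.
    Write x = 5 + 18·t and substitute into x ≡ 3 (mod 4): 18·t ≡ 3 − 5 = -2 (mod 4).
    Divide the congruence (and modulus) by g = 2: 9·t ≡ -1 (mod 2).
    Reduce coefficients mod 2: 1·t ≡ 1 (mod 2).
    So t ≡ 1 (mod 2).
    Then x = 5 + 18·1 = 23, valid modulo lcm(18, 4) = 36: x ≡ 23 (mod 36).
Verify: 23 mod 18 = 5, 23 mod 9 = 5, 23 mod 4 = 3.

x ≡ 23 (mod 36).


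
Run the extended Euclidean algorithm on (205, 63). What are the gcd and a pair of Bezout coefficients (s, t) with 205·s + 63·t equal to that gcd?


Euclidean algorithm on (205, 63) — divide until remainder is 0:
  205 = 3 · 63 + 16
  63 = 3 · 16 + 15
  16 = 1 · 15 + 1
  15 = 15 · 1 + 0
gcd(205, 63) = 1.
Track Bezout coefficients alongside the remainders: start with r₀ = 205 = a·1 + b·0 (s = 1, t = 0) and r₁ = 63 = a·0 + b·1 (s = 0, t = 1); each new remainder r_{k+1} = r_{k-1} − q_k·r_k inherits s_{k+1} = s_{k-1} − q_k·s_k, t_{k+1} = t_{k-1} − q_k·t_k, so r_k = a·s_k + b·t_k at every step:
  q = 3: r = 16, s = 1 − 3·0 = 1, t = 0 − 3·1 = -3  (check: 205·1 + 63·(-3) = 16)
  q = 3: r = 15, s = 0 − 3·1 = -3, t = 1 − 3·(-3) = 10  (check: 205·(-3) + 63·10 = 15)
  q = 1: r = 1, s = 1 − 1·(-3) = 4, t = -3 − 1·10 = -13  (check: 205·4 + 63·(-13) = 1)
The row with r = 1 (the gcd) gives the Bezout coefficients s = 4, t = -13.
Result: 205 · (4) + 63 · (-13) = 1.

gcd(205, 63) = 1; s = 4, t = -13 (check: 205·4 + 63·(-13) = 1).


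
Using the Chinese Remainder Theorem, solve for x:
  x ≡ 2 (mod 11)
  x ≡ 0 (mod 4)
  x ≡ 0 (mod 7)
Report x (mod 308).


Moduli 11, 4, 7 are pairwise coprime; by CRT there is a unique solution modulo M = 11 · 4 · 7 = 308.
Solve pairwise, accumulating the modulus:
  Start with x ≡ 2 (mod 11).
  Combine with x ≡ 0 (mod 4): since gcd(11, 4) = 1, we get a unique residue mod 44.
    Write x = 2 + 11·t and substitute into x ≡ 0 (mod 4): 11·t ≡ 0 − 2 = -2 (mod 4).
    Reduce coefficients mod 4: 3·t ≡ 2 (mod 4).
    The inverse of 3 mod 4 is 3 (since 3·3 = 9 = 2·4 + 1), so t ≡ 3·2 = 6 ≡ 2 (mod 4).
    Then x = 2 + 11·2 = 24, valid modulo lcm(11, 4) = 44: x ≡ 24 (mod 44).
  Combine with x ≡ 0 (mod 7): since gcd(44, 7) = 1, we get a unique residue mod 308.
    Write x = 24 + 44·t and substitute into x ≡ 0 (mod 7): 44·t ≡ 0 − 24 = -24 (mod 7).
    Reduce coefficients mod 7: 2·t ≡ 4 (mod 7).
    The inverse of 2 mod 7 is 4 (since 2·4 = 8 = 1·7 + 1), so t ≡ 4·4 = 16 ≡ 2 (mod 7).
    Then x = 24 + 44·2 = 112, valid modulo lcm(44, 7) = 308: x ≡ 112 (mod 308).
Verify: 112 mod 11 = 2 ✓, 112 mod 4 = 0 ✓, 112 mod 7 = 0 ✓.

x ≡ 112 (mod 308).


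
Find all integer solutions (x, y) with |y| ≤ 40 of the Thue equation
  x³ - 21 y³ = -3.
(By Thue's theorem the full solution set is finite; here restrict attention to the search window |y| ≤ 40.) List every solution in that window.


The equation is x³ - 21y³ = -3. For fixed y, x³ = 21·y³ − 3, so a solution requires the RHS to be a perfect cube.
Strategy: iterate y from -40 to 40, compute RHS = 21·y³ − 3, and check whether it is a (positive or negative) perfect cube.
Check small values of y:
  y = 0: RHS = -3 is not a perfect cube.
  y = 1: RHS = 18 is not a perfect cube.
  y = -1: RHS = -24 is not a perfect cube.
  y = 2: RHS = 165 is not a perfect cube.
  y = -2: RHS = -171 is not a perfect cube.
  y = 3: RHS = 564 is not a perfect cube.
  y = -3: RHS = -570 is not a perfect cube.
Continuing the search up to |y| = 40 finds no solutions either.
No (x, y) in the scanned range satisfies the equation.

No integer solutions with |y| ≤ 40.


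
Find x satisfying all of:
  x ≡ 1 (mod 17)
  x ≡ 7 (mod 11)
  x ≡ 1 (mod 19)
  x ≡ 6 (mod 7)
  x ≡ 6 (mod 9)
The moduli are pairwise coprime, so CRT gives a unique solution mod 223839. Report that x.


Product of moduli M = 17 · 11 · 19 · 7 · 9 = 223839.
Merge one congruence at a time:
  Start: x ≡ 1 (mod 17).
  Combine with x ≡ 7 (mod 11); new modulus lcm = 187.
    Write x = 1 + 17·t and substitute into x ≡ 7 (mod 11): 17·t ≡ 7 − 1 = 6 (mod 11).
    Reduce coefficients mod 11: 6·t ≡ 6 (mod 11).
    The inverse of 6 mod 11 is 2 (since 6·2 = 12 = 1·11 + 1), so t ≡ 2·6 = 12 ≡ 1 (mod 11).
    Then x = 1 + 17·1 = 18, valid modulo lcm(17, 11) = 187: x ≡ 18 (mod 187).
  Combine with x ≡ 1 (mod 19); new modulus lcm = 3553.
    Write x = 18 + 187·t and substitute into x ≡ 1 (mod 19): 187·t ≡ 1 − 18 = -17 (mod 19).
    Reduce coefficients mod 19: 16·t ≡ 2 (mod 19).
    The inverse of 16 mod 19 is 6 (since 16·6 = 96 = 5·19 + 1), so t ≡ 6·2 = 12 ≡ 12 (mod 19).
    Then x = 18 + 187·12 = 2262, valid modulo lcm(187, 19) = 3553: x ≡ 2262 (mod 3553).
  Combine with x ≡ 6 (mod 7); new modulus lcm = 24871.
    Write x = 2262 + 3553·t and substitute into x ≡ 6 (mod 7): 3553·t ≡ 6 − 2262 = -2256 (mod 7).
    Reduce coefficients mod 7: 4·t ≡ 5 (mod 7).
    The inverse of 4 mod 7 is 2 (since 4·2 = 8 = 1·7 + 1), so t ≡ 2·5 = 10 ≡ 3 (mod 7).
    Then x = 2262 + 3553·3 = 12921, valid modulo lcm(3553, 7) = 24871: x ≡ 12921 (mod 24871).
  Combine with x ≡ 6 (mod 9); new modulus lcm = 223839.
    Write x = 12921 + 24871·t and substitute into x ≡ 6 (mod 9): 24871·t ≡ 6 − 12921 = -12915 (mod 9).
    Reduce coefficients mod 9: 4·t ≡ 0 (mod 9).
    The inverse of 4 mod 9 is 7 (since 4·7 = 28 = 3·9 + 1), so t ≡ 7·0 = 0 ≡ 0 (mod 9).
    Then x = 12921 + 24871·0 = 12921, valid modulo lcm(24871, 9) = 223839: x ≡ 12921 (mod 223839).
Verify against each original: 12921 mod 17 = 1, 12921 mod 11 = 7, 12921 mod 19 = 1, 12921 mod 7 = 6, 12921 mod 9 = 6.

x ≡ 12921 (mod 223839).


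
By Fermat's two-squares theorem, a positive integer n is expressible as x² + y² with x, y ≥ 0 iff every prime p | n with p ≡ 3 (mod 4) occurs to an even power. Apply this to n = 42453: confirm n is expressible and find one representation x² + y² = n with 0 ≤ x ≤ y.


Step 1: Factor n = 42453 = 3^2 · 53 · 89.
Step 2: Check the mod-4 condition on each prime factor: 3 ≡ 3 (mod 4), exponent 2 (must be even); 53 ≡ 1 (mod 4), exponent 1; 89 ≡ 1 (mod 4), exponent 1.
All primes ≡ 3 (mod 4) appear to even exponent (or don't appear), so by the two-squares theorem n IS expressible as a sum of two squares.
Step 3: Build a representation. Group n = k² · m with k = 3 and m = 53 · 89 = 4717 (a product of primes ≡ 1 (mod 4)); a representation of m scales to one of n via (k·x)² + (k·y)² = k²(x² + y²). Each prime p ≡ 1 (mod 4) is itself a sum of two squares; find a² by testing p − a² for a perfect square:
  53: 53 − 1² = 52, 53 − 2² = 49 = 7² ⇒ 53 = 2² + 7².
  89: 89 − 1² = 88, 89 − 2² = 85, 89 − 3² = 80, 89 − 4² = 73, 89 − 5² = 64 = 8² ⇒ 89 = 5² + 8².
  Combine using the Brahmagupta–Fibonacci identity (a² + b²)(c² + d²) = (ac − bd)² + (ad + bc)² = (ac + bd)² + (ad − bc)²:
  53 · 89 = 4717: from (2² + 7²)(5² + 8²), take (2·5 − 7·8, 2·8 + 7·5) = (10 − 56, 16 + 35) = (-46, 51); dropping signs (only squares matter) gives (46, 51); check 46² + 51² = 2116 + 2601 = 4717 ✓.
  Scale by k = 3: (3·46, 3·51) = (138, 153).
Step 4: Order so x ≤ y and verify: 138² + 153² = 19044 + 23409 = 42453 = n. ✓

n = 42453 = 138² + 153² (one valid representation with x ≤ y).


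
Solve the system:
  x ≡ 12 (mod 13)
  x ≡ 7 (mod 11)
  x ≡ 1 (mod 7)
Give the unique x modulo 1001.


Moduli 13, 11, 7 are pairwise coprime; by CRT there is a unique solution modulo M = 13 · 11 · 7 = 1001.
Solve pairwise, accumulating the modulus:
  Start with x ≡ 12 (mod 13).
  Combine with x ≡ 7 (mod 11): since gcd(13, 11) = 1, we get a unique residue mod 143.
    Write x = 12 + 13·t and substitute into x ≡ 7 (mod 11): 13·t ≡ 7 − 12 = -5 (mod 11).
    Reduce coefficients mod 11: 2·t ≡ 6 (mod 11).
    The inverse of 2 mod 11 is 6 (since 2·6 = 12 = 1·11 + 1), so t ≡ 6·6 = 36 ≡ 3 (mod 11).
    Then x = 12 + 13·3 = 51, valid modulo lcm(13, 11) = 143: x ≡ 51 (mod 143).
  Combine with x ≡ 1 (mod 7): since gcd(143, 7) = 1, we get a unique residue mod 1001.
    Write x = 51 + 143·t and substitute into x ≡ 1 (mod 7): 143·t ≡ 1 − 51 = -50 (mod 7).
    Reduce coefficients mod 7: 3·t ≡ 6 (mod 7).
    The inverse of 3 mod 7 is 5 (since 3·5 = 15 = 2·7 + 1), so t ≡ 5·6 = 30 ≡ 2 (mod 7).
    Then x = 51 + 143·2 = 337, valid modulo lcm(143, 7) = 1001: x ≡ 337 (mod 1001).
Verify: 337 mod 13 = 12 ✓, 337 mod 11 = 7 ✓, 337 mod 7 = 1 ✓.

x ≡ 337 (mod 1001).


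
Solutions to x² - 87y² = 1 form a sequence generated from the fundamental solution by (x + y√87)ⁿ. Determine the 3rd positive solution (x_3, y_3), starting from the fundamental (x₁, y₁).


Step 1: Find the fundamental solution (x₁, y₁) of x² - 87y² = 1.
  Expand √87 as a continued fraction. a₀ = ⌊√87⌋ = 9; iterate m_{k+1} = d_k·a_k − m_k, d_{k+1} = (87 − m_{k+1}²)/d_k, a_{k+1} = ⌊(a₀ + m_{k+1})/d_{k+1}⌋ (starting m₀ = 0, d₀ = 1), with convergents p_k = a_k·p_{k-1} + p_{k-2}, q_k = a_k·q_{k-1} + q_{k-2} (p₋₁ = 1, q₋₁ = 0):
  k = 0: a₀ = 9; p₀/q₀ = 9/1; p₀² − 87·q₀² = 81 − 87 = -6.
  k = 1: m = 9, d = 6, a = ⌊(9 + 9)/6⌋ = 3; p/q = (3·9 + 1)/(3·1 + 0) = 28/3; p² − 87·q² = 784 − 783 = 1.
  The first convergent with p² − 87·q² = 1 gives the fundamental solution (x₁, y₁) = (28, 3).
Step 2: Apply the recurrence (x_{n+1}, y_{n+1}) = (x₁x_n + 87y₁y_n, x₁y_n + y₁x_n) repeatedly.
  From (x_1, y_1) = (28, 3): x_2 = 28·28 + 87·3·3 = 1567; y_2 = 28·3 + 3·28 = 168.
  From (x_2, y_2) = (1567, 168): x_3 = 28·1567 + 87·3·168 = 87724; y_3 = 28·168 + 3·1567 = 9405.
Step 3: Verify x_3² - 87·y_3² = 7695500176 - 7695500175 = 1 (should be 1). ✓

(x_1, y_1) = (28, 3); (x_3, y_3) = (87724, 9405).


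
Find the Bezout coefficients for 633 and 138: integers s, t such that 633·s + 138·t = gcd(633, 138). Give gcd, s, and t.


Euclidean algorithm on (633, 138) — divide until remainder is 0:
  633 = 4 · 138 + 81
  138 = 1 · 81 + 57
  81 = 1 · 57 + 24
  57 = 2 · 24 + 9
  24 = 2 · 9 + 6
  9 = 1 · 6 + 3
  6 = 2 · 3 + 0
gcd(633, 138) = 3.
Track Bezout coefficients alongside the remainders: start with r₀ = 633 = a·1 + b·0 (s = 1, t = 0) and r₁ = 138 = a·0 + b·1 (s = 0, t = 1); each new remainder r_{k+1} = r_{k-1} − q_k·r_k inherits s_{k+1} = s_{k-1} − q_k·s_k, t_{k+1} = t_{k-1} − q_k·t_k, so r_k = a·s_k + b·t_k at every step:
  q = 4: r = 81, s = 1 − 4·0 = 1, t = 0 − 4·1 = -4  (check: 633·1 + 138·(-4) = 81)
  q = 1: r = 57, s = 0 − 1·1 = -1, t = 1 − 1·(-4) = 5  (check: 633·(-1) + 138·5 = 57)
  q = 1: r = 24, s = 1 − 1·(-1) = 2, t = -4 − 1·5 = -9  (check: 633·2 + 138·(-9) = 24)
  q = 2: r = 9, s = -1 − 2·2 = -5, t = 5 − 2·(-9) = 23  (check: 633·(-5) + 138·23 = 9)
  q = 2: r = 6, s = 2 − 2·(-5) = 12, t = -9 − 2·23 = -55  (check: 633·12 + 138·(-55) = 6)
  q = 1: r = 3, s = -5 − 1·12 = -17, t = 23 − 1·(-55) = 78  (check: 633·(-17) + 138·78 = 3)
The row with r = 3 (the gcd) gives the Bezout coefficients s = -17, t = 78.
Result: 633 · (-17) + 138 · (78) = 3.

gcd(633, 138) = 3; s = -17, t = 78 (check: 633·(-17) + 138·78 = 3).


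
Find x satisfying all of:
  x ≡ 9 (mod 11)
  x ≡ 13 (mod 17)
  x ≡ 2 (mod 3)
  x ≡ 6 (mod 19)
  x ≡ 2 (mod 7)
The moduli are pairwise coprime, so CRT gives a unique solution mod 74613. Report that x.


Product of moduli M = 11 · 17 · 3 · 19 · 7 = 74613.
Merge one congruence at a time:
  Start: x ≡ 9 (mod 11).
  Combine with x ≡ 13 (mod 17); new modulus lcm = 187.
    Write x = 9 + 11·t and substitute into x ≡ 13 (mod 17): 11·t ≡ 13 − 9 = 4 (mod 17).
    The inverse of 11 mod 17 is 14 (since 11·14 = 154 = 9·17 + 1), so t ≡ 14·4 = 56 ≡ 5 (mod 17).
    Then x = 9 + 11·5 = 64, valid modulo lcm(11, 17) = 187: x ≡ 64 (mod 187).
  Combine with x ≡ 2 (mod 3); new modulus lcm = 561.
    Write x = 64 + 187·t and substitute into x ≡ 2 (mod 3): 187·t ≡ 2 − 64 = -62 (mod 3).
    Reduce coefficients mod 3: 1·t ≡ 1 (mod 3).
    So t ≡ 1 (mod 3).
    Then x = 64 + 187·1 = 251, valid modulo lcm(187, 3) = 561: x ≡ 251 (mod 561).
  Combine with x ≡ 6 (mod 19); new modulus lcm = 10659.
    Write x = 251 + 561·t and substitute into x ≡ 6 (mod 19): 561·t ≡ 6 − 251 = -245 (mod 19).
    Reduce coefficients mod 19: 10·t ≡ 2 (mod 19).
    The inverse of 10 mod 19 is 2 (since 10·2 = 20 = 1·19 + 1), so t ≡ 2·2 = 4 ≡ 4 (mod 19).
    Then x = 251 + 561·4 = 2495, valid modulo lcm(561, 19) = 10659: x ≡ 2495 (mod 10659).
  Combine with x ≡ 2 (mod 7); new modulus lcm = 74613.
    Write x = 2495 + 10659·t and substitute into x ≡ 2 (mod 7): 10659·t ≡ 2 − 2495 = -2493 (mod 7).
    Reduce coefficients mod 7: 5·t ≡ 6 (mod 7).
    The inverse of 5 mod 7 is 3 (since 5·3 = 15 = 2·7 + 1), so t ≡ 3·6 = 18 ≡ 4 (mod 7).
    Then x = 2495 + 10659·4 = 45131, valid modulo lcm(10659, 7) = 74613: x ≡ 45131 (mod 74613).
Verify against each original: 45131 mod 11 = 9, 45131 mod 17 = 13, 45131 mod 3 = 2, 45131 mod 19 = 6, 45131 mod 7 = 2.

x ≡ 45131 (mod 74613).


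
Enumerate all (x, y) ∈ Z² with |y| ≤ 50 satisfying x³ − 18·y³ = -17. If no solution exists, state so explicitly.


The equation is x³ - 18y³ = -17. For fixed y, x³ = 18·y³ − 17, so a solution requires the RHS to be a perfect cube.
Strategy: iterate y from -50 to 50, compute RHS = 18·y³ − 17, and check whether it is a (positive or negative) perfect cube.
Check small values of y:
  y = 0: RHS = -17 is not a perfect cube.
  y = 1: RHS = 1 = (1)³ ⇒ x = 1 works.
  y = -1: RHS = -35 is not a perfect cube.
  y = 2: RHS = 127 is not a perfect cube.
  y = -2: RHS = -161 is not a perfect cube.
  y = 3: RHS = 469 is not a perfect cube.
  y = -3: RHS = -503 is not a perfect cube.
Continuing the search up to |y| = 50 finds no further solutions beyond those listed.
Collected solutions: (1, 1).

Solutions (with |y| ≤ 50): (1, 1).


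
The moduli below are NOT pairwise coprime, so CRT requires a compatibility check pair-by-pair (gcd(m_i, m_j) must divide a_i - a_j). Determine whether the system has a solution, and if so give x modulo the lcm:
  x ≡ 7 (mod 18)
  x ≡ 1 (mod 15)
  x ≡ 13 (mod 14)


Moduli 18, 15, 14 are not pairwise coprime, so CRT works modulo lcm(m_i) when all pairwise compatibility conditions hold.
Pairwise compatibility: gcd(m_i, m_j) must divide a_i - a_j for every pair.
Merge one congruence at a time:
  Start: x ≡ 7 (mod 18).
  Combine with x ≡ 1 (mod 15): gcd(18, 15) = 3; 1 - 7 = -6, which IS divisible by 3, so compatible.
    Write x = 7 + 18·t and substitute into x ≡ 1 (mod 15): 18·t ≡ 1 − 7 = -6 (mod 15).
    Divide the congruence (and modulus) by g = 3: 6·t ≡ -2 (mod 5).
    Reduce coefficients mod 5: 1·t ≡ 3 (mod 5).
    So t ≡ 3 (mod 5).
    Then x = 7 + 18·3 = 61, valid modulo lcm(18, 15) = 90: x ≡ 61 (mod 90).
  Combine with x ≡ 13 (mod 14): gcd(90, 14) = 2; 13 - 61 = -48, which IS divisible by 2, so compatible.
    Write x = 61 + 90·t and substitute into x ≡ 13 (mod 14): 90·t ≡ 13 − 61 = -48 (mod 14).
    Divide the congruence (and modulus) by g = 2: 45·t ≡ -24 (mod 7).
    Reduce coefficients mod 7: 3·t ≡ 4 (mod 7).
    The inverse of 3 mod 7 is 5 (since 3·5 = 15 = 2·7 + 1), so t ≡ 5·4 = 20 ≡ 6 (mod 7).
    Then x = 61 + 90·6 = 601, valid modulo lcm(90, 14) = 630: x ≡ 601 (mod 630).
Verify: 601 mod 18 = 7, 601 mod 15 = 1, 601 mod 14 = 13.

x ≡ 601 (mod 630).


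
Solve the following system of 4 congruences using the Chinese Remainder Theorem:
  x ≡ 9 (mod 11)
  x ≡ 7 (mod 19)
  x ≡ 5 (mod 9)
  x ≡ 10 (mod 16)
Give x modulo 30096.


Product of moduli M = 11 · 19 · 9 · 16 = 30096.
Merge one congruence at a time:
  Start: x ≡ 9 (mod 11).
  Combine with x ≡ 7 (mod 19); new modulus lcm = 209.
    Write x = 9 + 11·t and substitute into x ≡ 7 (mod 19): 11·t ≡ 7 − 9 = -2 (mod 19).
    Reduce coefficients mod 19: 11·t ≡ 17 (mod 19).
    The inverse of 11 mod 19 is 7 (since 11·7 = 77 = 4·19 + 1), so t ≡ 7·17 = 119 ≡ 5 (mod 19).
    Then x = 9 + 11·5 = 64, valid modulo lcm(11, 19) = 209: x ≡ 64 (mod 209).
  Combine with x ≡ 5 (mod 9); new modulus lcm = 1881.
    Write x = 64 + 209·t and substitute into x ≡ 5 (mod 9): 209·t ≡ 5 − 64 = -59 (mod 9).
    Reduce coefficients mod 9: 2·t ≡ 4 (mod 9).
    The inverse of 2 mod 9 is 5 (since 2·5 = 10 = 1·9 + 1), so t ≡ 5·4 = 20 ≡ 2 (mod 9).
    Then x = 64 + 209·2 = 482, valid modulo lcm(209, 9) = 1881: x ≡ 482 (mod 1881).
  Combine with x ≡ 10 (mod 16); new modulus lcm = 30096.
    Write x = 482 + 1881·t and substitute into x ≡ 10 (mod 16): 1881·t ≡ 10 − 482 = -472 (mod 16).
    Reduce coefficients mod 16: 9·t ≡ 8 (mod 16).
    The inverse of 9 mod 16 is 9 (since 9·9 = 81 = 5·16 + 1), so t ≡ 9·8 = 72 ≡ 8 (mod 16).
    Then x = 482 + 1881·8 = 15530, valid modulo lcm(1881, 16) = 30096: x ≡ 15530 (mod 30096).
Verify against each original: 15530 mod 11 = 9, 15530 mod 19 = 7, 15530 mod 9 = 5, 15530 mod 16 = 10.

x ≡ 15530 (mod 30096).
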